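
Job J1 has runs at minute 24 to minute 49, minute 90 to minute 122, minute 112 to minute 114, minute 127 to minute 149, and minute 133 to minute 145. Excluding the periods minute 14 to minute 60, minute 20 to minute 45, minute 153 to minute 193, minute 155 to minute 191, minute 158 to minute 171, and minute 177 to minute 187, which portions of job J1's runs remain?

minute 90 to minute 122, minute 127 to minute 149

First set merges to minute 24 to minute 49, minute 90 to minute 122, minute 127 to minute 149.
Second set merges to minute 14 to minute 60, minute 153 to minute 193.
minute 24 to minute 49: entirely removed.
minute 90 to minute 122: nothing removed.
minute 127 to minute 149: nothing removed.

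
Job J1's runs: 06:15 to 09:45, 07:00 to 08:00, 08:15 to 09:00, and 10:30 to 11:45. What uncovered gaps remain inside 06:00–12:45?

06:00-06:15, 09:45-10:30, 11:45-12:45

Covered (merged): 06:15-09:45, 10:30-11:45.
Gaps within 06:00-12:45: 06:00-06:15, 09:45-10:30, 11:45-12:45.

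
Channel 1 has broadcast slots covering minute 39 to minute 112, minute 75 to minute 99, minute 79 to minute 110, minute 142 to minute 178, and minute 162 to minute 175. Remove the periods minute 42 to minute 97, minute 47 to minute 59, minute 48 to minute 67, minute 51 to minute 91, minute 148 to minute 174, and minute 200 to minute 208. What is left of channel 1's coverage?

minute 39 to minute 42, minute 97 to minute 112, minute 142 to minute 148, minute 174 to minute 178

A, merged: minute 39 to minute 112, minute 142 to minute 178.
B, merged: minute 42 to minute 97, minute 148 to minute 174, minute 200 to minute 208.
minute 39 to minute 112 \ B = minute 39 to minute 42, minute 97 to minute 112.
minute 142 to minute 178 \ B = minute 142 to minute 148, minute 174 to minute 178.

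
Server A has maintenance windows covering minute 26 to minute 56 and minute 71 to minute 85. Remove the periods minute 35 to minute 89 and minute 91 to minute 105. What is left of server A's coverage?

minute 26 to minute 56 with B removed leaves minute 26 to minute 35.
minute 71 to minute 85 lies entirely inside B → drops out.

minute 26 to minute 35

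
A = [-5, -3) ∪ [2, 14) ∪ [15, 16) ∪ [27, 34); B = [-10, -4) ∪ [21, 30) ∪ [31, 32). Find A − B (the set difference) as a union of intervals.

[-5, -3) \ B = [-4, -3).
[2, 14): nothing removed.
[15, 16): nothing removed.
[27, 34) \ B = [30, 31), [32, 34).

[-4, -3) ∪ [2, 14) ∪ [15, 16) ∪ [30, 31) ∪ [32, 34)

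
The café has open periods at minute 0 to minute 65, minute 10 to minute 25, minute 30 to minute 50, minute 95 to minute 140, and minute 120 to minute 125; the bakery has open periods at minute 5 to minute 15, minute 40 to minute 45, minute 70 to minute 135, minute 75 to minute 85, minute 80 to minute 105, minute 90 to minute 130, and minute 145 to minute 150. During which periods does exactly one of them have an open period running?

minute 0 to minute 5, minute 15 to minute 40, minute 45 to minute 65, minute 70 to minute 95, minute 135 to minute 140, minute 145 to minute 150

A, merged: minute 0 to minute 65, minute 95 to minute 140.
B, merged: minute 5 to minute 15, minute 40 to minute 45, minute 70 to minute 135, minute 145 to minute 150.
A but not B: minute 0 to minute 5, minute 15 to minute 40, minute 45 to minute 65, minute 135 to minute 140.
B but not A: minute 70 to minute 95, minute 145 to minute 150.
Combining gives A △ B.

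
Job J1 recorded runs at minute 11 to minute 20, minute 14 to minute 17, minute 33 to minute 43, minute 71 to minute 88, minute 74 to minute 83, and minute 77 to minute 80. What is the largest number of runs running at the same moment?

Sweep endpoints in order; track running count of active intervals.
Peak of 3 reached at minute 77.

3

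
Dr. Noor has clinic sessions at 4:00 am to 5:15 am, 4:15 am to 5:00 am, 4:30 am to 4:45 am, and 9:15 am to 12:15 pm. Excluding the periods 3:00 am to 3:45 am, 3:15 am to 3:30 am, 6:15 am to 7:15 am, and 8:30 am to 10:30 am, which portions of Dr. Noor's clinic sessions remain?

4:00 am–5:15 am, 10:30 am–12:15 pm

First set merges to 4:00 am–5:15 am, 9:15 am–12:15 pm.
Second set merges to 3:00 am–3:45 am, 6:15 am–7:15 am, 8:30 am–10:30 am.
4:00 am–5:15 am is untouched.
9:15 am–12:15 pm with B removed leaves 10:30 am–12:15 pm.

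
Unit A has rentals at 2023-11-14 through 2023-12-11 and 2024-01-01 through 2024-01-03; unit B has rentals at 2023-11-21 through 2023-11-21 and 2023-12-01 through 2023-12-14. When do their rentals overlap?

2023-11-21 through 2023-11-21, 2023-12-01 through 2023-12-11

2023-11-14 through 2023-12-11 meets the second set on 2023-11-21 through 2023-11-21, 2023-12-01 through 2023-12-11.
2024-01-01 through 2024-01-03: no overlap with the second set.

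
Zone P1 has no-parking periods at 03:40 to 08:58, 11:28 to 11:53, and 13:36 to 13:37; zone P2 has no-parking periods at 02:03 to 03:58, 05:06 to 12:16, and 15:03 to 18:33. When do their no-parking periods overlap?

03:40-08:58 meets the second set on 03:40-03:58, 05:06-08:58.
11:28-11:53 meets the second set on 11:28-11:53.
13:36-13:37: no overlap with the second set.

03:40-03:58, 05:06-08:58, 11:28-11:53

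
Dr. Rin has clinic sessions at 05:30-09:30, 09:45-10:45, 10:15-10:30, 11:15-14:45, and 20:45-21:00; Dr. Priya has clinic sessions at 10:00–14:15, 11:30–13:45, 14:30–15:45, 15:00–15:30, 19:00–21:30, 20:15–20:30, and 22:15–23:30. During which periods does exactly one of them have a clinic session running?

05:30–09:30, 09:45–10:00, 10:45–11:15, 14:15–14:30, 14:45–15:45, 19:00–20:45, 21:00–21:30, 22:15–23:30

Merge the first list: 05:30–09:30, 09:45–10:45, 11:15–14:45, 20:45–21:00.
Merge the second list: 10:00–14:15, 14:30–15:45, 19:00–21:30, 22:15–23:30.
Only in the first: 05:30–09:30, 09:45–10:00, 14:15–14:30.
Only in the second: 10:45–11:15, 14:45–15:45, 19:00–20:45, 21:00–21:30, 22:15–23:30.
Together these are the periods covered by exactly one.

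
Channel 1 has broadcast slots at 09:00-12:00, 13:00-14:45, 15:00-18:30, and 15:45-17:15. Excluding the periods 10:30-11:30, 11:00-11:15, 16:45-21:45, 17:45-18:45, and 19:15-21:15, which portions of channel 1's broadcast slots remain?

Merge the first list: 09:00–12:00, 13:00–14:45, 15:00–18:30.
Merge the second list: 10:30–11:30, 16:45–21:45.
09:00–12:00 with B removed leaves 09:00–10:30, 11:30–12:00.
13:00–14:45 is untouched.
15:00–18:30 with B removed leaves 15:00–16:45.

09:00–10:30, 11:30–12:00, 13:00–14:45, 15:00–16:45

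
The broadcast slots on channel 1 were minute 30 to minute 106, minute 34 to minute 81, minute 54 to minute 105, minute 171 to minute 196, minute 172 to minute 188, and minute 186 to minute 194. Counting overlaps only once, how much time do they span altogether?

101 minutes

Merged: minute 30 to minute 106, minute 171 to minute 196.
Lengths: 76 minutes + 25 minutes = 101 minutes.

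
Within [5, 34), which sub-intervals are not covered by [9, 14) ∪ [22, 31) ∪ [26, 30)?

After merging, the occupied span is [9, 14), [22, 31).
Complement within [5, 34): [5, 9), [14, 22), [31, 34).

[5, 9) ∪ [14, 22) ∪ [31, 34)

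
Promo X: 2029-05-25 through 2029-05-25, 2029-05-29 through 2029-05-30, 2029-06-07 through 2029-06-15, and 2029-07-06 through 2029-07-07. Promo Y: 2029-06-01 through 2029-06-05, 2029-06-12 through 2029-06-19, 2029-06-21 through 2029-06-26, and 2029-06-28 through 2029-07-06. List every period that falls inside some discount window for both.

2029-05-25 through 2029-05-25 meets no B interval.
2029-05-29 through 2029-05-30 meets no B interval.
2029-06-07 through 2029-06-15 ∩ B → 2029-06-12 through 2029-06-15.
2029-07-06 through 2029-07-07 ∩ B → 2029-07-06 through 2029-07-06.

2029-06-12 through 2029-06-15, 2029-07-06 through 2029-07-06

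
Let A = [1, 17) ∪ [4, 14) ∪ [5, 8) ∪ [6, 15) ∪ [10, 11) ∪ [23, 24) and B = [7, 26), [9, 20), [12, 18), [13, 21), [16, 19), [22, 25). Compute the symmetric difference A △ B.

Merge the first list: [1, 17), [23, 24).
Merge the second list: [7, 26).
A \ B = [1, 7).
B \ A = [17, 23), [24, 26).
Union of the two gives the symmetric difference.

[1, 7) ∪ [17, 23) ∪ [24, 26)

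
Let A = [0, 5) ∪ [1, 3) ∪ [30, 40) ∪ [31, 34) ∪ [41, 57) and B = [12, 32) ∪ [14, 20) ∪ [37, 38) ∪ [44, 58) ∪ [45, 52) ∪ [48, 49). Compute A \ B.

Merge the first list: [0, 5), [30, 40), [41, 57).
Merge the second list: [12, 32), [37, 38), [44, 58).
[0, 5): nothing removed.
[30, 40) \ B = [32, 37), [38, 40).
[41, 57) \ B = [41, 44).

[0, 5) ∪ [32, 37) ∪ [38, 40) ∪ [41, 44)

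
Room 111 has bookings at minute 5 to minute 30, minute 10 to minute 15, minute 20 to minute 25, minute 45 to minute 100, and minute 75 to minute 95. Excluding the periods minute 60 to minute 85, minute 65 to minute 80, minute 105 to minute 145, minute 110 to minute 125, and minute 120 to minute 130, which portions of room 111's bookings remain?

Merge the first list: minute 5 to minute 30, minute 45 to minute 100.
Merge the second list: minute 60 to minute 85, minute 105 to minute 145.
minute 5 to minute 30 is untouched.
minute 45 to minute 100 with B removed leaves minute 45 to minute 60, minute 85 to minute 100.

minute 5 to minute 30, minute 45 to minute 60, minute 85 to minute 100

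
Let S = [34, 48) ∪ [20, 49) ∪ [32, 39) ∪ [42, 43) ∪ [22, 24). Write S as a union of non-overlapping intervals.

[20, 49)

Sort by start: [20, 49), [22, 24), [32, 39), [34, 48), [42, 43).
[22, 24) overlaps/touches [20, 49) → extend to [20, 49).
[32, 39) overlaps/touches [20, 49) → extend to [20, 49).
[34, 48) overlaps/touches [20, 49) → extend to [20, 49).
[42, 43) overlaps/touches [20, 49) → extend to [20, 49).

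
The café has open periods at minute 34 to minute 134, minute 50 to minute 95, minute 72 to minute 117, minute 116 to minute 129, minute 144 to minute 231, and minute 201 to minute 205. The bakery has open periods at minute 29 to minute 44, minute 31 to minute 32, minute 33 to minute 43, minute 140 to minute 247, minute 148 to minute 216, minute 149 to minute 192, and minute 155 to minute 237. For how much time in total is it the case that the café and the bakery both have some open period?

97 minutes

First set merges to minute 34 to minute 134, minute 144 to minute 231.
Second set merges to minute 29 to minute 44, minute 140 to minute 247.
A ∩ B = minute 34 to minute 44, minute 144 to minute 231.
Total: 10 minutes + 87 minutes = 97 minutes.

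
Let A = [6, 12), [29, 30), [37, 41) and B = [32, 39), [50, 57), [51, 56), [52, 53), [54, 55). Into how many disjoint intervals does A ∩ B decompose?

1

Merge the second list: [32, 39), [50, 57).
A ∩ B = [37, 39).
That is 1 disjoint piece.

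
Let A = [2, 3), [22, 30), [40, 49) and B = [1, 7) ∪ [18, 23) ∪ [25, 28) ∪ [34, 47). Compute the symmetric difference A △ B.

[1, 2) ∪ [3, 7) ∪ [18, 22) ∪ [23, 25) ∪ [28, 30) ∪ [34, 40) ∪ [47, 49)

A \ B = [23, 25), [28, 30), [47, 49).
B \ A = [1, 2), [3, 7), [18, 22), [34, 40).
Union of the two gives the symmetric difference.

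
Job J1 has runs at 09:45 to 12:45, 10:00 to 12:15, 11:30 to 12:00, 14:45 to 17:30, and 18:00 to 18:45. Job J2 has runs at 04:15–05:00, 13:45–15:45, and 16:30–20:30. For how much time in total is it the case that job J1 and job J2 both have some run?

2 h 45 min

First set merges to 09:45–12:45, 14:45–17:30, 18:00–18:45.
A ∩ B = 14:45–15:45, 16:30–17:30, 18:00–18:45.
Total: 1 h + 1 h + 45 min = 2 h 45 min.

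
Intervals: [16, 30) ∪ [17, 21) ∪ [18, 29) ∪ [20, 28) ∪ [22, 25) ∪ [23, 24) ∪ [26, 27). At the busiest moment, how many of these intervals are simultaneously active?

5

At 23, 5 of the intervals are simultaneously active.
No point has more.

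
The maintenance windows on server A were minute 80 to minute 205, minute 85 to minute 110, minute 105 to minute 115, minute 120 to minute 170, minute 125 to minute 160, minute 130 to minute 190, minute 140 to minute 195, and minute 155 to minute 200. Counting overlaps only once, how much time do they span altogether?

Merged: minute 80 to minute 205.
Length: 125 minutes.

125 minutes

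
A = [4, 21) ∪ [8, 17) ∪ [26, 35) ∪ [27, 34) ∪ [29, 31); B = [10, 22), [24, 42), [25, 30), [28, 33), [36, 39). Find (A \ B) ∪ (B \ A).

Merge the first list: [4, 21), [26, 35).
Merge the second list: [10, 22), [24, 42).
Only in the first: [4, 10).
Only in the second: [21, 22), [24, 26), [35, 42).
Together these are the periods covered by exactly one.

[4, 10) ∪ [21, 22) ∪ [24, 26) ∪ [35, 42)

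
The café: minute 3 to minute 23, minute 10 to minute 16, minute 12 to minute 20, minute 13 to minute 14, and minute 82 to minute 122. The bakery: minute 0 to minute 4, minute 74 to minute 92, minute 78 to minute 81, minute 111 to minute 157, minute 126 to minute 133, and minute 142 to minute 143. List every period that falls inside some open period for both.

minute 3 to minute 4, minute 82 to minute 92, minute 111 to minute 122

First set merges to minute 3 to minute 23, minute 82 to minute 122.
Second set merges to minute 0 to minute 4, minute 74 to minute 92, minute 111 to minute 157.
minute 3 to minute 23 meets the second set on minute 3 to minute 4.
minute 82 to minute 122 meets the second set on minute 82 to minute 92, minute 111 to minute 122.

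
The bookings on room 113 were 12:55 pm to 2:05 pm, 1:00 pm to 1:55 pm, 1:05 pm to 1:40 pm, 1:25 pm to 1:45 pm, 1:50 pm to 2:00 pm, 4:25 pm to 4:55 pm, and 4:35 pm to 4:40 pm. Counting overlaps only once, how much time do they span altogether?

Merged: 12:55 pm–2:05 pm, 4:25 pm–4:55 pm.
Lengths: 1 h 10 min + 30 min = 1 h 40 min.

1 h 40 min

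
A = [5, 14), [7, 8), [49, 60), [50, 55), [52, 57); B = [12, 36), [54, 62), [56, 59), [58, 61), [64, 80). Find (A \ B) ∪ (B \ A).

[5, 12) ∪ [14, 36) ∪ [49, 54) ∪ [60, 62) ∪ [64, 80)

First set merges to [5, 14), [49, 60).
Second set merges to [12, 36), [54, 62), [64, 80).
Only in the first: [5, 12), [49, 54).
Only in the second: [14, 36), [60, 62), [64, 80).
Together these are the periods covered by exactly one.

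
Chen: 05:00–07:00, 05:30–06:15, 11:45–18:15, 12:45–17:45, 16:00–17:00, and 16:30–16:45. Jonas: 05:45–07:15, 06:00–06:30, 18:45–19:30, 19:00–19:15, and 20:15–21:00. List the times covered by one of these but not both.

05:00–05:45, 07:00–07:15, 11:45–18:15, 18:45–19:30, 20:15–21:00

First set merges to 05:00–07:00, 11:45–18:15.
Second set merges to 05:45–07:15, 18:45–19:30, 20:15–21:00.
Only in the first: 05:00–05:45, 11:45–18:15.
Only in the second: 07:00–07:15, 18:45–19:30, 20:15–21:00.
Together these are the periods covered by exactly one.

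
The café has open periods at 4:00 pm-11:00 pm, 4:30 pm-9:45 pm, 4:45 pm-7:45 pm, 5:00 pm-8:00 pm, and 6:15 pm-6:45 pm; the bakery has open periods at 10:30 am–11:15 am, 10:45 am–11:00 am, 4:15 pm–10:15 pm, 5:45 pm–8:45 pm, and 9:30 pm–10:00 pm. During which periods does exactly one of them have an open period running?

First set merges to 4:00 pm-11:00 pm.
Second set merges to 10:30 am-11:15 am, 4:15 pm-10:15 pm.
A but not B: 4:00 pm-4:15 pm, 10:15 pm-11:00 pm.
B but not A: 10:30 am-11:15 am.
Combining gives A △ B.

10:30 am-11:15 am, 4:00 pm-4:15 pm, 10:15 pm-11:00 pm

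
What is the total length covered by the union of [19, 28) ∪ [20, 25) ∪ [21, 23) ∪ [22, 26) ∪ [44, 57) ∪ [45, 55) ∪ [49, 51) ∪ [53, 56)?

Merged: [19, 28), [44, 57).
Lengths: 9 + 13 = 22.

22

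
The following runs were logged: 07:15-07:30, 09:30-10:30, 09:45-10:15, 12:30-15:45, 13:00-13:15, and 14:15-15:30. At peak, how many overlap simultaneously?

2

Sweep endpoints in order; track running count of active intervals.
Peak of 2 reached at 09:45.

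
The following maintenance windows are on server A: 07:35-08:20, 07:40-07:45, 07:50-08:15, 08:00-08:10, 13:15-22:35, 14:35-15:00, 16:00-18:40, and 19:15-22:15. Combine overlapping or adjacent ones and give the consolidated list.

07:40–07:45 overlaps/touches 07:35–08:20 → extend to 07:35–08:20.
07:50–08:15 overlaps/touches 07:35–08:20 → extend to 07:35–08:20.
08:00–08:10 overlaps/touches 07:35–08:20 → extend to 07:35–08:20.
13:15–22:35 is disjoint → start new block.
14:35–15:00 overlaps/touches 13:15–22:35 → extend to 13:15–22:35.
16:00–18:40 overlaps/touches 13:15–22:35 → extend to 13:15–22:35.
19:15–22:15 overlaps/touches 13:15–22:35 → extend to 13:15–22:35.

07:35–08:20, 13:15–22:35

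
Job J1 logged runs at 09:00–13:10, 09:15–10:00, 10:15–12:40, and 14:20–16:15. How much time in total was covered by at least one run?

6 h 5 min

Merged: 09:00–13:10, 14:20–16:15.
Lengths: 4 h 10 min + 1 h 55 min = 6 h 5 min.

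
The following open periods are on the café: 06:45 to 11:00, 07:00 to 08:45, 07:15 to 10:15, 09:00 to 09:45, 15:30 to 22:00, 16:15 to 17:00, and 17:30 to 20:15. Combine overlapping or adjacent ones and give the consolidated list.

06:45–11:00, 15:30–22:00

07:00–08:45 overlaps/touches 06:45–11:00 → extend to 06:45–11:00.
07:15–10:15 overlaps/touches 06:45–11:00 → extend to 06:45–11:00.
09:00–09:45 overlaps/touches 06:45–11:00 → extend to 06:45–11:00.
15:30–22:00 is disjoint → start new block.
16:15–17:00 overlaps/touches 15:30–22:00 → extend to 15:30–22:00.
17:30–20:15 overlaps/touches 15:30–22:00 → extend to 15:30–22:00.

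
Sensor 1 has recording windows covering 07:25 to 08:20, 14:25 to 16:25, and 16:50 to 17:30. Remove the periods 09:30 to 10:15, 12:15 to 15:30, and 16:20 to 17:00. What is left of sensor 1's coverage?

07:25-08:20 is untouched.
14:25-16:25 with B removed leaves 15:30-16:20.
16:50-17:30 with B removed leaves 17:00-17:30.

07:25-08:20, 15:30-16:20, 17:00-17:30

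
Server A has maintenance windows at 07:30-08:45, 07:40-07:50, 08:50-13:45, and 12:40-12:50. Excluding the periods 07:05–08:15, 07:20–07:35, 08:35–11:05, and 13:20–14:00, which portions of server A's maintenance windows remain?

08:15-08:35, 11:05-13:20

A, merged: 07:30-08:45, 08:50-13:45.
B, merged: 07:05-08:15, 08:35-11:05, 13:20-14:00.
07:30-08:45 \ B = 08:15-08:35.
08:50-13:45 \ B = 11:05-13:20.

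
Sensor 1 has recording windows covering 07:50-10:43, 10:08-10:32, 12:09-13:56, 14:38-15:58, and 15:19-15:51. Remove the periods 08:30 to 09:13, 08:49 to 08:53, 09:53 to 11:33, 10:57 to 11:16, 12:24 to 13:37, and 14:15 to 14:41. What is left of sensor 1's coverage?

A, merged: 07:50-10:43, 12:09-13:56, 14:38-15:58.
B, merged: 08:30-09:13, 09:53-11:33, 12:24-13:37, 14:15-14:41.
07:50-10:43 minus B → 07:50-08:30, 09:13-09:53.
12:09-13:56 minus B → 12:09-12:24, 13:37-13:56.
14:38-15:58 minus B → 14:41-15:58.

07:50-08:30, 09:13-09:53, 12:09-12:24, 13:37-13:56, 14:41-15:58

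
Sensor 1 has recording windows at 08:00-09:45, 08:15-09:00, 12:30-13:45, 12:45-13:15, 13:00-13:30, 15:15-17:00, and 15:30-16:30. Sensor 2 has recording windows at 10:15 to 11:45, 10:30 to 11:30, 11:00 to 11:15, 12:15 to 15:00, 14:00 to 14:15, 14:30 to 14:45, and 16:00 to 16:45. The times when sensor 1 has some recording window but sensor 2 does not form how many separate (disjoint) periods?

A, merged: 08:00-09:45, 12:30-13:45, 15:15-17:00.
B, merged: 10:15-11:45, 12:15-15:00, 16:00-16:45.
A \ B = 08:00-09:45, 15:15-16:00, 16:45-17:00.
That is 3 disjoint pieces.

3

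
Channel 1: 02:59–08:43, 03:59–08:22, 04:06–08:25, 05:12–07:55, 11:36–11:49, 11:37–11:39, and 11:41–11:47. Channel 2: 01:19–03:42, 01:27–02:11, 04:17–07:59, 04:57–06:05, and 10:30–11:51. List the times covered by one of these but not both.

Merge the first list: 02:59-08:43, 11:36-11:49.
Merge the second list: 01:19-03:42, 04:17-07:59, 10:30-11:51.
Only in the first: 03:42-04:17, 07:59-08:43.
Only in the second: 01:19-02:59, 10:30-11:36, 11:49-11:51.
Together these are the periods covered by exactly one.

01:19-02:59, 03:42-04:17, 07:59-08:43, 10:30-11:36, 11:49-11:51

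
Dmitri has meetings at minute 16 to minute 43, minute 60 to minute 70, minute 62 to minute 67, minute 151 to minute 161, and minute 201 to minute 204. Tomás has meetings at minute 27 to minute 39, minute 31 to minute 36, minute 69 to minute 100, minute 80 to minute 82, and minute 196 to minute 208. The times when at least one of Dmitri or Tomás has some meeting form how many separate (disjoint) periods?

4

Merge the first list: minute 16 to minute 43, minute 60 to minute 70, minute 151 to minute 161, minute 201 to minute 204.
Merge the second list: minute 27 to minute 39, minute 69 to minute 100, minute 196 to minute 208.
A ∪ B = minute 16 to minute 43, minute 60 to minute 100, minute 151 to minute 161, minute 196 to minute 208.
That is 4 disjoint pieces.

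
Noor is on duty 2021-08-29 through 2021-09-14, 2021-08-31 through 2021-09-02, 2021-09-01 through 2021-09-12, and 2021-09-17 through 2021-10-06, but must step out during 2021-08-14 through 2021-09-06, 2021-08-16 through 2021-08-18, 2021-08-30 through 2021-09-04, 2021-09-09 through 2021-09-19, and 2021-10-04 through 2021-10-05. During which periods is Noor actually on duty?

2021-09-07 through 2021-09-08, 2021-09-20 through 2021-10-03, 2021-10-06 through 2021-10-06

A, merged: 2021-08-29 through 2021-09-14, 2021-09-17 through 2021-10-06.
B, merged: 2021-08-14 through 2021-09-06, 2021-09-09 through 2021-09-19, 2021-10-04 through 2021-10-05.
2021-08-29 through 2021-09-14 \ B = 2021-09-07 through 2021-09-08.
2021-09-17 through 2021-10-06 \ B = 2021-09-20 through 2021-10-03, 2021-10-06 through 2021-10-06.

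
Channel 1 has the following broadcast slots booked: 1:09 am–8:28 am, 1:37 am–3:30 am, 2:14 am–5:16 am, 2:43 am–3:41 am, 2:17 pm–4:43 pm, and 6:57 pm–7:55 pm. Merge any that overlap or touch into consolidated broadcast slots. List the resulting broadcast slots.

1:09 am–8:28 am, 2:17 pm–4:43 pm, 6:57 pm–7:55 pm

1:37 am–3:30 am overlaps/touches 1:09 am–8:28 am → extend to 1:09 am–8:28 am.
2:14 am–5:16 am overlaps/touches 1:09 am–8:28 am → extend to 1:09 am–8:28 am.
2:43 am–3:41 am overlaps/touches 1:09 am–8:28 am → extend to 1:09 am–8:28 am.
2:17 pm–4:43 pm is disjoint → start new block.
6:57 pm–7:55 pm is disjoint → start new block.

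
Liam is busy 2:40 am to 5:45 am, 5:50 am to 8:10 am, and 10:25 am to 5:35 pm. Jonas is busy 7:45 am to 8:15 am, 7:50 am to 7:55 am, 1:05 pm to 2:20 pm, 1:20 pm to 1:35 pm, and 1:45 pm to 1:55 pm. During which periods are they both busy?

7:45 am–8:10 am, 1:05 pm–2:20 pm

Merge the second list: 7:45 am–8:15 am, 1:05 pm–2:20 pm.
2:40 am–5:45 am: no overlap with the second set.
5:50 am–8:10 am meets the second set on 7:45 am–8:10 am.
10:25 am–5:35 pm meets the second set on 1:05 pm–2:20 pm.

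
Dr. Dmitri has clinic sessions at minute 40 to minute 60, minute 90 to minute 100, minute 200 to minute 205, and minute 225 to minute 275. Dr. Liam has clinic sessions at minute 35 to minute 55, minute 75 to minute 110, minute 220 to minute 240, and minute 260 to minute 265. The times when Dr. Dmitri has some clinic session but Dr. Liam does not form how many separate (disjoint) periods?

A \ B = minute 55 to minute 60, minute 200 to minute 205, minute 240 to minute 260, minute 265 to minute 275.
That is 4 disjoint pieces.

4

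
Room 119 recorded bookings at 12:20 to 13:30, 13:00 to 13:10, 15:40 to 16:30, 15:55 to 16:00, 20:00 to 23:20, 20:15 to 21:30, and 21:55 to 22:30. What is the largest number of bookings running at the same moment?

At 13:00, 2 of the intervals are simultaneously active.
No point has more.

2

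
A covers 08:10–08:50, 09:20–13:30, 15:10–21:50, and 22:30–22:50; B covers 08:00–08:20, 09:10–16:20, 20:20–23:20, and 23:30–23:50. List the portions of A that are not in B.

08:20-08:50, 16:20-20:20

08:10-08:50 minus B → 08:20-08:50.
09:20-13:30: fully covered by B → removed.
15:10-21:50 minus B → 16:20-20:20.
22:30-22:50: fully covered by B → removed.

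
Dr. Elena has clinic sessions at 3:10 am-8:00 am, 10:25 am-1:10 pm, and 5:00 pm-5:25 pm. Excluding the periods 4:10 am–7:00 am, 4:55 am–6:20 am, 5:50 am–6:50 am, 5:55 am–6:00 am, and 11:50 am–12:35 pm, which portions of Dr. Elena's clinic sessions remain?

B, merged: 4:10 am-7:00 am, 11:50 am-12:35 pm.
3:10 am-8:00 am \ B = 3:10 am-4:10 am, 7:00 am-8:00 am.
10:25 am-1:10 pm \ B = 10:25 am-11:50 am, 12:35 pm-1:10 pm.
5:00 pm-5:25 pm: nothing removed.

3:10 am-4:10 am, 7:00 am-8:00 am, 10:25 am-11:50 am, 12:35 pm-1:10 pm, 5:00 pm-5:25 pm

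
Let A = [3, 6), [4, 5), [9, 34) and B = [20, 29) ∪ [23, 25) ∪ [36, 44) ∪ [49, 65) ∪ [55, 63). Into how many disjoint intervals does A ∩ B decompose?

1

Merge the first list: [3, 6), [9, 34).
Merge the second list: [20, 29), [36, 44), [49, 65).
A ∩ B = [20, 29).
That is 1 disjoint piece.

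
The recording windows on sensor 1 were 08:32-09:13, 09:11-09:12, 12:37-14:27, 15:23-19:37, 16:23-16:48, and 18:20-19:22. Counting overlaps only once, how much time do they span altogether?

6 h 45 min

Merged: 08:32-09:13, 12:37-14:27, 15:23-19:37.
Lengths: 41 min + 1 h 50 min + 4 h 14 min = 6 h 45 min.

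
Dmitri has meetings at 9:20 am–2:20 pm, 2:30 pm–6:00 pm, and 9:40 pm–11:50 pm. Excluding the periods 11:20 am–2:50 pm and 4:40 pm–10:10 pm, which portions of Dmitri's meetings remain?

9:20 am–2:20 pm minus B → 9:20 am–11:20 am.
2:30 pm–6:00 pm minus B → 2:50 pm–4:40 pm.
9:40 pm–11:50 pm minus B → 10:10 pm–11:50 pm.

9:20 am–11:20 am, 2:50 pm–4:40 pm, 10:10 pm–11:50 pm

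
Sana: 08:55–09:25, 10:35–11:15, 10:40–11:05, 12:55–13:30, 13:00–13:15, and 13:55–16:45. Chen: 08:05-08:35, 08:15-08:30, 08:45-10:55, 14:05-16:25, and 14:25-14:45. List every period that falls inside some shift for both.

08:55-09:25, 10:35-10:55, 14:05-16:25

Merge the first list: 08:55-09:25, 10:35-11:15, 12:55-13:30, 13:55-16:45.
Merge the second list: 08:05-08:35, 08:45-10:55, 14:05-16:25.
08:55-09:25 overlaps B on 08:55-09:25.
10:35-11:15 overlaps B on 10:35-10:55.
12:55-13:30 falls entirely outside B.
13:55-16:45 overlaps B on 14:05-16:25.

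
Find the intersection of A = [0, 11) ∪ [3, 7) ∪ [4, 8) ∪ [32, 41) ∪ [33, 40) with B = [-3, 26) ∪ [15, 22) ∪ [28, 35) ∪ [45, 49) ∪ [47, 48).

First set merges to [0, 11), [32, 41).
Second set merges to [-3, 26), [28, 35), [45, 49).
[0, 11) ∩ B → [0, 11).
[32, 41) ∩ B → [32, 35).

[0, 11) ∪ [32, 35)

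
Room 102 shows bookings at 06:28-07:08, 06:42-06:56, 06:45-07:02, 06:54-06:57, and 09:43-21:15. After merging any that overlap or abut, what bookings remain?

06:42-06:56 overlaps/touches 06:28-07:08 → extend to 06:28-07:08.
06:45-07:02 overlaps/touches 06:28-07:08 → extend to 06:28-07:08.
06:54-06:57 overlaps/touches 06:28-07:08 → extend to 06:28-07:08.
09:43-21:15 is disjoint → start new block.

06:28-07:08, 09:43-21:15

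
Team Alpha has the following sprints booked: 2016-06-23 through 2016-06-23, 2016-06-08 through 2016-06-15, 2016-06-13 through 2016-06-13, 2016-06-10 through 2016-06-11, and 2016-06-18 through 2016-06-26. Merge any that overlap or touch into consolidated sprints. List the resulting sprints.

2016-06-08 through 2016-06-15, 2016-06-18 through 2016-06-26

Sort by start: 2016-06-08 through 2016-06-15, 2016-06-10 through 2016-06-11, 2016-06-13 through 2016-06-13, 2016-06-18 through 2016-06-26, 2016-06-23 through 2016-06-23.
2016-06-10 through 2016-06-11 overlaps/touches 2016-06-08 through 2016-06-15 → extend to 2016-06-08 through 2016-06-15.
2016-06-13 through 2016-06-13 overlaps/touches 2016-06-08 through 2016-06-15 → extend to 2016-06-08 through 2016-06-15.
2016-06-18 through 2016-06-26 is disjoint → start new block.
2016-06-23 through 2016-06-23 overlaps/touches 2016-06-18 through 2016-06-26 → extend to 2016-06-18 through 2016-06-26.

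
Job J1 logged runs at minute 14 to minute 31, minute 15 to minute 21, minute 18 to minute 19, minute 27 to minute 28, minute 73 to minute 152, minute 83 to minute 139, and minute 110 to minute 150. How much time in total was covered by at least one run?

Merged: minute 14 to minute 31, minute 73 to minute 152.
Lengths: 17 minutes + 79 minutes = 96 minutes.

96 minutes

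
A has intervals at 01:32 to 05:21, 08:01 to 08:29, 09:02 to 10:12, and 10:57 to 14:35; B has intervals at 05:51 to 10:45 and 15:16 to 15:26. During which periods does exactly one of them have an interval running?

A \ B = 01:32–05:21, 10:57–14:35.
B \ A = 05:51–08:01, 08:29–09:02, 10:12–10:45, 15:16–15:26.
Union of the two gives the symmetric difference.

01:32–05:21, 05:51–08:01, 08:29–09:02, 10:12–10:45, 10:57–14:35, 15:16–15:26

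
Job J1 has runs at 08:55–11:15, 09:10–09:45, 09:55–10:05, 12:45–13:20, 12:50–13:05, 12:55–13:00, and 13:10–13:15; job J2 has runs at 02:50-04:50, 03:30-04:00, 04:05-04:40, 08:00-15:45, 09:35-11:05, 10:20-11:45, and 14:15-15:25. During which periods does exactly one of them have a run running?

02:50–04:50, 08:00–08:55, 11:15–12:45, 13:20–15:45

A, merged: 08:55–11:15, 12:45–13:20.
B, merged: 02:50–04:50, 08:00–15:45.
Only in the first: none.
Only in the second: 02:50–04:50, 08:00–08:55, 11:15–12:45, 13:20–15:45.
Together these are the periods covered by exactly one.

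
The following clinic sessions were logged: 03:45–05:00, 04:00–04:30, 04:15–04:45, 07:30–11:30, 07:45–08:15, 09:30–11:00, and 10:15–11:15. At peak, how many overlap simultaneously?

3

Sweep endpoints in order; track running count of active intervals.
Peak of 3 reached at 04:15.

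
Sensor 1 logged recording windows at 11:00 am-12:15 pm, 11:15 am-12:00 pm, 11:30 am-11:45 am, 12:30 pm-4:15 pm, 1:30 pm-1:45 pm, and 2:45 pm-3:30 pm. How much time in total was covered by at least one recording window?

Merged: 11:00 am–12:15 pm, 12:30 pm–4:15 pm.
Lengths: 1 h 15 min + 3 h 45 min = 5 h.

5 h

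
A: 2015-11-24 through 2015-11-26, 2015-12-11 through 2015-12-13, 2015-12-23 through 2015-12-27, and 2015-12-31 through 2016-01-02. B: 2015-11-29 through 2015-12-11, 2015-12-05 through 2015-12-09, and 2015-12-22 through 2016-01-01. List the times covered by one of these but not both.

2015-11-24 through 2015-11-26, 2015-11-29 through 2015-12-10, 2015-12-12 through 2015-12-13, 2015-12-22 through 2015-12-22, 2015-12-28 through 2015-12-30, 2016-01-02 through 2016-01-02

Merge the second list: 2015-11-29 through 2015-12-11, 2015-12-22 through 2016-01-01.
A \ B = 2015-11-24 through 2015-11-26, 2015-12-12 through 2015-12-13, 2016-01-02 through 2016-01-02.
B \ A = 2015-11-29 through 2015-12-10, 2015-12-22 through 2015-12-22, 2015-12-28 through 2015-12-30.
Union of the two gives the symmetric difference.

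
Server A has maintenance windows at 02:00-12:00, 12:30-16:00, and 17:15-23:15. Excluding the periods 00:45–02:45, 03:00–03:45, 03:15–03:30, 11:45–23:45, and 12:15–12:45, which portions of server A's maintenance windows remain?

02:45–03:00, 03:45–11:45

B, merged: 00:45–02:45, 03:00–03:45, 11:45–23:45.
02:00–12:00 with B removed leaves 02:45–03:00, 03:45–11:45.
12:30–16:00 lies entirely inside B → drops out.
17:15–23:15 lies entirely inside B → drops out.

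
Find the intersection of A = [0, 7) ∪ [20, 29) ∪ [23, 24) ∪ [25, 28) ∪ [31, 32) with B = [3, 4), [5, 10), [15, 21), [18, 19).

[3, 4) ∪ [5, 7) ∪ [20, 21)

First set merges to [0, 7), [20, 29), [31, 32).
Second set merges to [3, 4), [5, 10), [15, 21).
[0, 7) ∩ B → [3, 4), [5, 7).
[20, 29) ∩ B → [20, 21).
[31, 32) meets no B interval.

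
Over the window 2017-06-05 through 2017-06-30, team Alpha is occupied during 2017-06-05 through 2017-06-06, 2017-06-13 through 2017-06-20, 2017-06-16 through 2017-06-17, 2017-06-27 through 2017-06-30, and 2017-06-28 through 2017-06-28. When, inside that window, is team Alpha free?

The merged coverage is 2017-06-05 through 2017-06-06, 2017-06-13 through 2017-06-20, 2017-06-27 through 2017-06-30.
Gaps within 2017-06-05 through 2017-06-30: 2017-06-07 through 2017-06-12, 2017-06-21 through 2017-06-26.

2017-06-07 through 2017-06-12, 2017-06-21 through 2017-06-26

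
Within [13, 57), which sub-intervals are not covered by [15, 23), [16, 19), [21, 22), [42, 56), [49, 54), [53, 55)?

[13, 15) ∪ [23, 42) ∪ [56, 57)

Covered (merged): [15, 23), [42, 56).
Uncovered inside [13, 57): [13, 15), [23, 42), [56, 57).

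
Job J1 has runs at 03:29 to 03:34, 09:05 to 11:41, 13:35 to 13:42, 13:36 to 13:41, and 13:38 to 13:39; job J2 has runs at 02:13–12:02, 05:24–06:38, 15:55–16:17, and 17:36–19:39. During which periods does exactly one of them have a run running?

First set merges to 03:29–03:34, 09:05–11:41, 13:35–13:42.
Second set merges to 02:13–12:02, 15:55–16:17, 17:36–19:39.
A \ B = 13:35–13:42.
B \ A = 02:13–03:29, 03:34–09:05, 11:41–12:02, 15:55–16:17, 17:36–19:39.
Union of the two gives the symmetric difference.

02:13–03:29, 03:34–09:05, 11:41–12:02, 13:35–13:42, 15:55–16:17, 17:36–19:39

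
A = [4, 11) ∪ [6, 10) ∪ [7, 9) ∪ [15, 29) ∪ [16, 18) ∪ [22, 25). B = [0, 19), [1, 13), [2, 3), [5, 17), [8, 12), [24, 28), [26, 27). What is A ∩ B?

[4, 11) ∪ [15, 19) ∪ [24, 28)

A, merged: [4, 11), [15, 29).
B, merged: [0, 19), [24, 28).
[4, 11) ∩ B → [4, 11).
[15, 29) ∩ B → [15, 19), [24, 28).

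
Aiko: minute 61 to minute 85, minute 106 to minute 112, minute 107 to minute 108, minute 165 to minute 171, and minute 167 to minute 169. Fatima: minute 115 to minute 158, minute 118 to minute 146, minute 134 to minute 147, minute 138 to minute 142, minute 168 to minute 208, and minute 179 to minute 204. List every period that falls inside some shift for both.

Merge the first list: minute 61 to minute 85, minute 106 to minute 112, minute 165 to minute 171.
Merge the second list: minute 115 to minute 158, minute 168 to minute 208.
minute 61 to minute 85: no overlap with the second set.
minute 106 to minute 112: no overlap with the second set.
minute 165 to minute 171 meets the second set on minute 168 to minute 171.

minute 168 to minute 171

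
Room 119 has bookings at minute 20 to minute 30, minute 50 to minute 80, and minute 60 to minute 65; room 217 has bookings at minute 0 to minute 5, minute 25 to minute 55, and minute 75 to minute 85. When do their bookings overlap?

minute 25 to minute 30, minute 50 to minute 55, minute 75 to minute 80

Merge the first list: minute 20 to minute 30, minute 50 to minute 80.
minute 20 to minute 30 meets the second set on minute 25 to minute 30.
minute 50 to minute 80 meets the second set on minute 50 to minute 55, minute 75 to minute 80.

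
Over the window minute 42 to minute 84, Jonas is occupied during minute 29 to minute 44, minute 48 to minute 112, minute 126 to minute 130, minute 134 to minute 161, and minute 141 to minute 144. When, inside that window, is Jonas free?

minute 44 to minute 48

After merging, the occupied span is minute 29 to minute 44, minute 48 to minute 112, minute 126 to minute 130, minute 134 to minute 161.
Uncovered inside minute 42 to minute 84: minute 44 to minute 48.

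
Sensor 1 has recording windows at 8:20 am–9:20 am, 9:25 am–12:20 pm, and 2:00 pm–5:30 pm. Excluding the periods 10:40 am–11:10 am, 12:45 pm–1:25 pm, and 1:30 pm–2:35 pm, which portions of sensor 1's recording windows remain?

8:20 am–9:20 am is untouched.
9:25 am–12:20 pm with B removed leaves 9:25 am–10:40 am, 11:10 am–12:20 pm.
2:00 pm–5:30 pm with B removed leaves 2:35 pm–5:30 pm.

8:20 am–9:20 am, 9:25 am–10:40 am, 11:10 am–12:20 pm, 2:35 pm–5:30 pm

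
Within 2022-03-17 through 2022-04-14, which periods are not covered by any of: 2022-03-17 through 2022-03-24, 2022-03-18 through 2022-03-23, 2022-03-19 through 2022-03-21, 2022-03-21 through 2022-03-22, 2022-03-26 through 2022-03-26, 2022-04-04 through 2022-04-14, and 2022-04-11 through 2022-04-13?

2022-03-25 through 2022-03-25, 2022-03-27 through 2022-04-03

After merging, the occupied span is 2022-03-17 through 2022-03-24, 2022-03-26 through 2022-03-26, 2022-04-04 through 2022-04-14.
Uncovered inside 2022-03-17 through 2022-04-14: 2022-03-25 through 2022-03-25, 2022-03-27 through 2022-04-03.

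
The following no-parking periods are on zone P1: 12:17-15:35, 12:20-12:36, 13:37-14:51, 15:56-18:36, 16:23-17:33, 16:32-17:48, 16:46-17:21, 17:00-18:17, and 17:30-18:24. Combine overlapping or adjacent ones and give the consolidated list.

12:17–15:35, 15:56–18:36

12:20–12:36 overlaps/touches 12:17–15:35 → extend to 12:17–15:35.
13:37–14:51 overlaps/touches 12:17–15:35 → extend to 12:17–15:35.
15:56–18:36 is disjoint → start new block.
16:23–17:33 overlaps/touches 15:56–18:36 → extend to 15:56–18:36.
16:32–17:48 overlaps/touches 15:56–18:36 → extend to 15:56–18:36.
16:46–17:21 overlaps/touches 15:56–18:36 → extend to 15:56–18:36.
17:00–18:17 overlaps/touches 15:56–18:36 → extend to 15:56–18:36.
17:30–18:24 overlaps/touches 15:56–18:36 → extend to 15:56–18:36.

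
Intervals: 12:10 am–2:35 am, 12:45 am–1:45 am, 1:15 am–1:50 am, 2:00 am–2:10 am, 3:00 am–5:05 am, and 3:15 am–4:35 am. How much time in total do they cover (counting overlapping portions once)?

Merged: 12:10 am–2:35 am, 3:00 am–5:05 am.
Lengths: 2 h 25 min + 2 h 5 min = 4 h 30 min.

4 h 30 min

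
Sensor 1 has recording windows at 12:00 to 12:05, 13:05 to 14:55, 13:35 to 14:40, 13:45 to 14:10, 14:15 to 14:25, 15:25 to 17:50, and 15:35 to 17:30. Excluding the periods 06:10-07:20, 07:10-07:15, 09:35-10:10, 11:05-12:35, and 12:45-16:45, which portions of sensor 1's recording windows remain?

First set merges to 12:00-12:05, 13:05-14:55, 15:25-17:50.
Second set merges to 06:10-07:20, 09:35-10:10, 11:05-12:35, 12:45-16:45.
12:00-12:05: fully covered by B → removed.
13:05-14:55: fully covered by B → removed.
15:25-17:50 minus B → 16:45-17:50.

16:45-17:50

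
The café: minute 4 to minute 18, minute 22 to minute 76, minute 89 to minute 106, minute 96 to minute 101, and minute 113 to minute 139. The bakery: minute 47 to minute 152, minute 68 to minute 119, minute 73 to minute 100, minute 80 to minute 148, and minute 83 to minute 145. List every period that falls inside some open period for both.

minute 47 to minute 76, minute 89 to minute 106, minute 113 to minute 139

First set merges to minute 4 to minute 18, minute 22 to minute 76, minute 89 to minute 106, minute 113 to minute 139.
Second set merges to minute 47 to minute 152.
minute 4 to minute 18: no overlap with the second set.
minute 22 to minute 76 meets the second set on minute 47 to minute 76.
minute 89 to minute 106 meets the second set on minute 89 to minute 106.
minute 113 to minute 139 meets the second set on minute 113 to minute 139.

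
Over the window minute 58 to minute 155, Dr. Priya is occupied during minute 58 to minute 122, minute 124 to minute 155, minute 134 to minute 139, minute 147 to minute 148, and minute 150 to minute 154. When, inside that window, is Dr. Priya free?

The merged coverage is minute 58 to minute 122, minute 124 to minute 155.
Gaps within minute 58 to minute 155: minute 122 to minute 124.

minute 122 to minute 124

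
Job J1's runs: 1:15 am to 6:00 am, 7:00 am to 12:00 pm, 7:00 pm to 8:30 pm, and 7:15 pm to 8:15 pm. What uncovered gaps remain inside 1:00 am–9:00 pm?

1:00 am–1:15 am, 6:00 am–7:00 am, 12:00 pm–7:00 pm, 8:30 pm–9:00 pm

After merging, the occupied span is 1:15 am–6:00 am, 7:00 am–12:00 pm, 7:00 pm–8:30 pm.
Uncovered inside 1:00 am–9:00 pm: 1:00 am–1:15 am, 6:00 am–7:00 am, 12:00 pm–7:00 pm, 8:30 pm–9:00 pm.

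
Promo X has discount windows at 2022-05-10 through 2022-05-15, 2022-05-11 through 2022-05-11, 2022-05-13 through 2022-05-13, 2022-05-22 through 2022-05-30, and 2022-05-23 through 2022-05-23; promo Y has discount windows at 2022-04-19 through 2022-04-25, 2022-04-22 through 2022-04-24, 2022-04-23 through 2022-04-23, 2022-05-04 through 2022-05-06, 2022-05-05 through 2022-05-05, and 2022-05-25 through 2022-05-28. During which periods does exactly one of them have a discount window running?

2022-04-19 through 2022-04-25, 2022-05-04 through 2022-05-06, 2022-05-10 through 2022-05-15, 2022-05-22 through 2022-05-24, 2022-05-29 through 2022-05-30

A, merged: 2022-05-10 through 2022-05-15, 2022-05-22 through 2022-05-30.
B, merged: 2022-04-19 through 2022-04-25, 2022-05-04 through 2022-05-06, 2022-05-25 through 2022-05-28.
A \ B = 2022-05-10 through 2022-05-15, 2022-05-22 through 2022-05-24, 2022-05-29 through 2022-05-30.
B \ A = 2022-04-19 through 2022-04-25, 2022-05-04 through 2022-05-06.
Union of the two gives the symmetric difference.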